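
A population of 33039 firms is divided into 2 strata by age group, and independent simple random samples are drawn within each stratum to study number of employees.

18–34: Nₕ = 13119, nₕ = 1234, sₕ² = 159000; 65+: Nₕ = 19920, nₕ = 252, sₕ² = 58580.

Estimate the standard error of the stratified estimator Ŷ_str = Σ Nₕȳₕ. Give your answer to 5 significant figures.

Var(Ŷ_str) = Σₕ Nₕ²(1 − fₕ)sₕ²/nₕ.
18–34: 13119²·(1 − 1234/13119)·159000/1234 = 2.009009 × 10^10.
65+: 19920²·(1 − 252/19920)·58580/252 = 9.1074828 × 10^10.
Sum = 1.1116492 × 10^11.
SE = √(1.1116492 × 10^11) = 333410.

333410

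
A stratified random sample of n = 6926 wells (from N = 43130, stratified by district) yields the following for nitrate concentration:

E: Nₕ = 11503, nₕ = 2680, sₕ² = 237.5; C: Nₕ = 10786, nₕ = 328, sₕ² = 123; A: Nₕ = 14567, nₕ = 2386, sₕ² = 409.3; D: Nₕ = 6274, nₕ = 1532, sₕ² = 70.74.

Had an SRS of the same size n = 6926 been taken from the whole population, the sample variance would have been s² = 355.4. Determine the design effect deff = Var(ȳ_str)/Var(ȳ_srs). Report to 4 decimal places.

Var(ȳ_str) = Σ Wₕ²(1−fₕ)sₕ²/nₕ with Wₕ = Nₕ/43130:
  E: (11503/43130)²·(1−2680/11503)·237.5/2680 = 0.0048350092
  C: (10786/43130)²·(1−328/10786)·123/328 = 0.022739526
  A: (14567/43130)²·(1−2386/14567)·409.3/2386 = 0.016363095
  D: (6274/43130)²·(1−1532/6274)·70.74/1532 = 7.38505 × 10^-4
  → Var(ȳ_str) = 0.044676135.
Var(ȳ_srs) = (1 − 6926/43130)·355.4/6926 = 0.043073686.
deff = 0.044676135 / 0.043073686 = 1.0372.

1.0372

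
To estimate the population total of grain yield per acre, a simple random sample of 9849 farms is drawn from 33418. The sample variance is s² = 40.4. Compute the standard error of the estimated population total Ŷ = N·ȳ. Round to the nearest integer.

Var(Ŷ) = N²·Var(ȳ) = N²·(1 − n/N)·s²/n.
f = 9849/33418 = 0.29472141; Var(ȳ) = 0.70527859·40.4/9849 = 0.00289301.
Var(Ŷ) = 33418² · 0.00289301 = 3.2308057 × 10^6.
SE(Ŷ) = √(3.2308057 × 10^6) = 1797.

1797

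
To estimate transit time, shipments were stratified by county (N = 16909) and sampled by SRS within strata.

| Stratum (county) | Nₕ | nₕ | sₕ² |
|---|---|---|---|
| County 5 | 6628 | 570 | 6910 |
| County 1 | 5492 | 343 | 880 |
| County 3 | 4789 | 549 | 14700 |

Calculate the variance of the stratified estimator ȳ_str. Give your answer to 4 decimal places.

Var(ȳ_str) = Σₕ Wₕ²(1 − fₕ)sₕ²/nₕ with Wₕ = Nₕ/N, N = 16909.
County 5: Wₕ = 0.39198060; term = 0.39198060²·(1 − 0.08599879)·6910/570 = 1.7024686.
County 1: Wₕ = 0.32479745; term = 0.32479745²·(1 − 0.06245448)·880/343 = 0.25375004.
County 3: Wₕ = 0.28322195; term = 0.28322195²·(1 − 0.11463771)·14700/549 = 1.9016029.
Sum = 3.8578215.

3.8578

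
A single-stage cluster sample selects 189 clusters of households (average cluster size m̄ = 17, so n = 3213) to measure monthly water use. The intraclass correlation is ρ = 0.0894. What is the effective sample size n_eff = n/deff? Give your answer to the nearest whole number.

deff = 1 + (17 − 1)·0.0894 = 1 + 1.4304 = 2.4304.
n_eff = 3213 / 2.4304 = 1322.

1322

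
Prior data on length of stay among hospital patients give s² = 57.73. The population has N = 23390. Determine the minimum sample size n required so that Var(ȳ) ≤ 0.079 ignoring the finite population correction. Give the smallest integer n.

731

Without fpc, n₀ = s²/D = 57.73/0.079 = 730.7595.
Rounding up, n = 731.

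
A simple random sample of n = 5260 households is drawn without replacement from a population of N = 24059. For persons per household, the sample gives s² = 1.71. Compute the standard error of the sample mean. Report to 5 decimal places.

0.01594

Under SRS without replacement, Var(ȳ) = (1 − f)·s²/n with f = n/N = 5260/24059 = 0.21862920.
Var(ȳ) = (1 − 0.21862920)·1.71/5260 = 0.78137080·3.2509506 × 10^-4 = 2.5401978 × 10^-4.
SE(ȳ) = √(2.5401978 × 10^-4) = 0.01594.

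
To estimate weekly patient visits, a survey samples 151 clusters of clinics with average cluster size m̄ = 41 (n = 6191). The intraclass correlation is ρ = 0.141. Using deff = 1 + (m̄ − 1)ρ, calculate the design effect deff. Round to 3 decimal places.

6.640

deff = 1 + (41 − 1)·0.141 = 1 + 5.64 = 6.64.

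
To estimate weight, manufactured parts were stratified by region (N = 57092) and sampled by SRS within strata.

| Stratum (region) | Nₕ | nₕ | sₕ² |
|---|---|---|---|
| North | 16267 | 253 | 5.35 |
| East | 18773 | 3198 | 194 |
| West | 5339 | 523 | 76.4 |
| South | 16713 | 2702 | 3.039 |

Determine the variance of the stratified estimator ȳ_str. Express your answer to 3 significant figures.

Var(ȳ_str) = Σₕ Wₕ²(1 − fₕ)sₕ²/nₕ with Wₕ = Nₕ/N, N = 57092.
North: Wₕ = 0.28492608; term = 0.28492608²·(1 − 0.01555296)·5.35/253 = 0.001690013.
East: Wₕ = 0.32882015; term = 0.32882015²·(1 − 0.17035104)·194/3198 = 0.0054416987.
West: Wₕ = 0.09351573; term = 0.09351573²·(1 − 0.09795842)·76.4/523 = 0.0011523584.
South: Wₕ = 0.29273804; term = 0.29273804²·(1 − 0.16167056)·3.039/2702 = 8.0801307 × 10^-5.
Sum = 0.0083648714.

0.00836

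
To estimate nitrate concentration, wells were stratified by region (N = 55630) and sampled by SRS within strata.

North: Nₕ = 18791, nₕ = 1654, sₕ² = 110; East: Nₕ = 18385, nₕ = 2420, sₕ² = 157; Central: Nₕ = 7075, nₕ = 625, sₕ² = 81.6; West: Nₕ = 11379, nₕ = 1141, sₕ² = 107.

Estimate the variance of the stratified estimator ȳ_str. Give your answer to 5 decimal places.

Var(ȳ_str) = Σₕ Wₕ²(1 − fₕ)sₕ²/nₕ with Wₕ = Nₕ/N, N = 55630.
North: Wₕ = 0.33778537; term = 0.33778537²·(1 − 0.08802086)·110/1654 = 0.0069202813.
East: Wₕ = 0.33048715; term = 0.33048715²·(1 − 0.13162905)·157/2420 = 0.0061531673.
Central: Wₕ = 0.12717958; term = 0.12717958²·(1 − 0.08833922)·81.6/625 = 0.0019252103.
West: Wₕ = 0.20454791; term = 0.20454791²·(1 − 0.10027243)·107/1141 = 0.0035301994.
Sum = 0.018528858.

0.01853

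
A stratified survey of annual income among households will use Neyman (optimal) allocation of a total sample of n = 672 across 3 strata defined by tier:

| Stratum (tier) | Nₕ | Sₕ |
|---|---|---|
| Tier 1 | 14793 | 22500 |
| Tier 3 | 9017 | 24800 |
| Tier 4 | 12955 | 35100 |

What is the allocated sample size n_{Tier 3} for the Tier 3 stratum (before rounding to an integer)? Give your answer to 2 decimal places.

148.61

Neyman allocation: nₕ = n·NₕSₕ / Σⱼ NⱼSⱼ.
Σ NⱼSⱼ = 14793·22500 + 9017·24800 + 12955·35100 = 1.0111846 × 10^9.
n_{Tier 3} = 672·9017·24800 / (1.0111846 × 10^9) = 148.61.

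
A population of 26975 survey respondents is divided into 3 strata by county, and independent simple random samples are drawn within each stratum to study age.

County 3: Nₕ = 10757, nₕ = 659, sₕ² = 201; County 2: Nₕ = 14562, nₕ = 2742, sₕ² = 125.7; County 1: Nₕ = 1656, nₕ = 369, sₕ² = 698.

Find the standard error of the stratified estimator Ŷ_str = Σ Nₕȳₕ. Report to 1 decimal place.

6712.2

Var(Ŷ_str) = Σₕ Nₕ²(1 − fₕ)sₕ²/nₕ.
County 3: 10757²·(1 − 659/10757)·201/659 = 3.3131201 × 10^7.
County 2: 14562²·(1 − 2742/14562)·125.7/2742 = 7.8905328 × 10^6.
County 1: 1656²·(1 − 369/1656)·698/369 = 4.0315118 × 10^6.
Sum = 4.5053246 × 10^7.
SE = √(4.5053246 × 10^7) = 6712.2.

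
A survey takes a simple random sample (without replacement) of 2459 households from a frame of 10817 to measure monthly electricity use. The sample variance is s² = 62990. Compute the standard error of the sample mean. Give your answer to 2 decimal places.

Under SRS without replacement, Var(ȳ) = (1 − f)·s²/n with f = n/N = 2459/10817 = 0.22732736.
Var(ȳ) = (1 − 0.22732736)·62990/2459 = 0.77267264·25.616104 = 19.792863.
SE(ȳ) = √(19.792863) = 4.45.

4.45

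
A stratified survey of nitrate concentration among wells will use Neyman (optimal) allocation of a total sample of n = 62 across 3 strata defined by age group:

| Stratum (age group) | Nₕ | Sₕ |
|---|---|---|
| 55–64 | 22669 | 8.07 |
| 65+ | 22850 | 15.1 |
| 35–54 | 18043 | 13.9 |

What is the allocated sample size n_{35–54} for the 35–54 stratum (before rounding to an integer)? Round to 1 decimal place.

Neyman allocation: nₕ = n·NₕSₕ / Σⱼ NⱼSⱼ.
Σ NⱼSⱼ = 22669·8.07 + 22850·15.1 + 18043·13.9 = 778771.53.
n_{35–54} = 62·18043·13.9 / 778771.53 = 20.0.

20.0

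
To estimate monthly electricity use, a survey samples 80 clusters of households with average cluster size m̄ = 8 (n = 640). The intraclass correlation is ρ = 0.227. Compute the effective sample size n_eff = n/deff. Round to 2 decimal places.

deff = 1 + (8 − 1)·0.227 = 1 + 1.589 = 2.589.
n_eff = 640 / 2.589 = 247.20.

247.20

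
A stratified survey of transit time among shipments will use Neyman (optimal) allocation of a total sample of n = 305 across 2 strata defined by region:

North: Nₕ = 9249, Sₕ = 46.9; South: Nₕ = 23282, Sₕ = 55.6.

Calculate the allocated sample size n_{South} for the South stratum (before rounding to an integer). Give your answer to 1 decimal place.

Neyman allocation: nₕ = n·NₕSₕ / Σⱼ NⱼSⱼ.
Σ NⱼSⱼ = 9249·46.9 + 23282·55.6 = 1.7282573 × 10^6.
n_{South} = 305·23282·55.6 / (1.7282573 × 10^6) = 228.4.

228.4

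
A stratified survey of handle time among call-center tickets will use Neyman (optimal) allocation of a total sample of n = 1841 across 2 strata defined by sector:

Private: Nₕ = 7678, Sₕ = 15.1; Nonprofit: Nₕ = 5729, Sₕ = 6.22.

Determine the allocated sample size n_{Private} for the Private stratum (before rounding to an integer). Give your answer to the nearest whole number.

Neyman allocation: nₕ = n·NₕSₕ / Σⱼ NⱼSⱼ.
Σ NⱼSⱼ = 7678·15.1 + 5729·6.22 = 151572.18.
n_{Private} = 1841·7678·15.1 / 151572.18 = 1408.

1408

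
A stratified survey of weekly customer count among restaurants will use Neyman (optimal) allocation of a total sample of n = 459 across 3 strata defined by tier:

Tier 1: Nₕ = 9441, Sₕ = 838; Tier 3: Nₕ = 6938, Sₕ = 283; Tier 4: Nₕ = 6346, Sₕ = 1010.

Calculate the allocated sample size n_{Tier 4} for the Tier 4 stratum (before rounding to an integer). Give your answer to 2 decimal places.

180.66

Neyman allocation: nₕ = n·NₕSₕ / Σⱼ NⱼSⱼ.
Σ NⱼSⱼ = 9441·838 + 6938·283 + 6346·1010 = 1.6284472 × 10^7.
n_{Tier 4} = 459·6346·1010 / (1.6284472 × 10^7) = 180.66.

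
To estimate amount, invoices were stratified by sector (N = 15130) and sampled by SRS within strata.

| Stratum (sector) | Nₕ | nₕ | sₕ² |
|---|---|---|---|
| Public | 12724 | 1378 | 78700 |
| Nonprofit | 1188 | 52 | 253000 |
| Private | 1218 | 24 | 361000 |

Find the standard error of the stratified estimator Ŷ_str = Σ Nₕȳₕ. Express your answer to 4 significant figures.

Var(Ŷ_str) = Σₕ Nₕ²(1 − fₕ)sₕ²/nₕ.
Public: 12724²·(1 − 1378/12724)·78700/1378 = 8.2450246 × 10^9.
Nonprofit: 1188²·(1 − 52/1188)·253000/52 = 6.5661674 × 10^9.
Private: 1218²·(1 − 24/1218)·361000/24 = 2.1874976 × 10^10.
Sum = 3.6686168 × 10^10.
SE = √(3.6686168 × 10^10) = 191500.

191500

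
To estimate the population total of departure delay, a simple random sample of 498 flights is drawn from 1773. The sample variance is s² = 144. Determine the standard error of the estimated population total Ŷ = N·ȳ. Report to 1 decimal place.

808.5

Var(Ŷ) = N²·Var(ȳ) = N²·(1 − n/N)·s²/n.
f = 498/1773 = 0.28087986; Var(ȳ) = 0.71912014·144/498 = 0.20793835.
Var(Ŷ) = 1773² · 0.20793835 = 653660.23.
SE(Ŷ) = √(653660.23) = 808.5.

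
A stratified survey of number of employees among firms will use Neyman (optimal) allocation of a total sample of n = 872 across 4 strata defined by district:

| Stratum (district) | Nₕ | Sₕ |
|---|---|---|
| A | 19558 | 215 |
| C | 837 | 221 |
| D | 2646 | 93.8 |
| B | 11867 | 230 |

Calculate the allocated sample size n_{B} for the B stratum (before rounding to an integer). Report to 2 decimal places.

Neyman allocation: nₕ = n·NₕSₕ / Σⱼ NⱼSⱼ.
Σ NⱼSⱼ = 19558·215 + 837·221 + 2646·93.8 + 11867·230 = 7.3675518 × 10^6.
n_{B} = 872·11867·230 / (7.3675518 × 10^6) = 323.04.

323.04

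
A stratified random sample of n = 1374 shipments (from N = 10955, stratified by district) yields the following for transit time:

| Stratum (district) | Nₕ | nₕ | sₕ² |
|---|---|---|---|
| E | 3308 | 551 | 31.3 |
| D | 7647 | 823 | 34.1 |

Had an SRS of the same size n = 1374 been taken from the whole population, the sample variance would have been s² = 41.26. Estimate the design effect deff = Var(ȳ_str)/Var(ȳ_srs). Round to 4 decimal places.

0.8504

Var(ȳ_str) = Σ Wₕ²(1−fₕ)sₕ²/nₕ with Wₕ = Nₕ/10955:
  E: (3308/10955)²·(1−551/3308)·31.3/551 = 0.0043168826
  D: (7647/10955)²·(1−823/7647)·34.1/823 = 0.018016063
  → Var(ȳ_str) = 0.022332946.
Var(ȳ_srs) = (1 − 1374/10955)·41.26/1374 = 0.026262795.
deff = 0.022332946 / 0.026262795 = 0.8504.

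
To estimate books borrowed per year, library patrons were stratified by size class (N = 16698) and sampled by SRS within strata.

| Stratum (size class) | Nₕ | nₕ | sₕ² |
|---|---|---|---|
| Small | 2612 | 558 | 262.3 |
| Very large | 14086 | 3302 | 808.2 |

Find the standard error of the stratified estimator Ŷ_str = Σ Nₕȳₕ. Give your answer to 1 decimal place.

Var(Ŷ_str) = Σₕ Nₕ²(1 − fₕ)sₕ²/nₕ.
Small: 2612²·(1 − 558/2612)·262.3/558 = 2.5219572 × 10^6.
Very large: 14086²·(1 − 3302/14086)·808.2/3302 = 3.7179996 × 10^7.
Sum = 3.9701953 × 10^7.
SE = √(3.9701953 × 10^7) = 6300.9.

6300.9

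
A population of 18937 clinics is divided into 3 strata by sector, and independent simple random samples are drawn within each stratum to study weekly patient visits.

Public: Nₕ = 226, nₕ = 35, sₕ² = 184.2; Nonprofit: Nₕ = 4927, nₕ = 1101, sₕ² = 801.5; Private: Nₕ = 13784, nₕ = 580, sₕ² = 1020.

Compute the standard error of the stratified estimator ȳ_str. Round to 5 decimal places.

Var(ȳ_str) = Σₕ Wₕ²(1 − fₕ)sₕ²/nₕ with Wₕ = Nₕ/N, N = 18937.
Public: Wₕ = 0.01193431; term = 0.01193431²·(1 − 0.15486726)·184.2/35 = 6.3349185 × 10^-4.
Nonprofit: Wₕ = 0.26017849; term = 0.26017849²·(1 − 0.22346255)·801.5/1101 = 0.038266732.
Private: Wₕ = 0.72788720; term = 0.72788720²·(1 − 0.04207777)·1020/580 = 0.89254598.
Sum = 0.9314462.
SE = √(0.9314462) = 0.96511.

0.96511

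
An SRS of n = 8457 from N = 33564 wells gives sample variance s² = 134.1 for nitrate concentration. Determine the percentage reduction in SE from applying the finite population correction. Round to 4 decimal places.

13.5111

f = n/N = 8457/33564 = 0.25196639.
SE_no-fpc = √(s²/n) = 0.12592334; SE_fpc = √((1−f)s²/n) = 0.10890975.
Ratio = √(1−f) = 0.86488936. Reduction = 100·(1 − 0.86488936) = 13.5111%.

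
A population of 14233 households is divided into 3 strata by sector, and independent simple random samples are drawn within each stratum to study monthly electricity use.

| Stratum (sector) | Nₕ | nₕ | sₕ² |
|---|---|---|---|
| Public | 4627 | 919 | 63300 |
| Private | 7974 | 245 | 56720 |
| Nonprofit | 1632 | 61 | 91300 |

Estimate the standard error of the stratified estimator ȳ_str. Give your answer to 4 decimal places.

9.7575

Var(ȳ_str) = Σₕ Wₕ²(1 − fₕ)sₕ²/nₕ with Wₕ = Nₕ/N, N = 14233.
Public: Wₕ = 0.32508958; term = 0.32508958²·(1 − 0.19861681)·63300/919 = 5.8335715.
Private: Wₕ = 0.56024731; term = 0.56024731²·(1 − 0.03072486)·56720/245 = 70.433096.
Nonprofit: Wₕ = 0.11466311; term = 0.11466311²·(1 − 0.03737745)·91300/61 = 18.942809.
Sum = 95.209477.
SE = √(95.209477) = 9.7575.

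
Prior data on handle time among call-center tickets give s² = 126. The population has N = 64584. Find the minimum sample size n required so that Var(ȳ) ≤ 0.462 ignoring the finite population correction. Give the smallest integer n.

273

Without fpc, n₀ = s²/D = 126/0.462 = 272.7273.
Rounding up, n = 273.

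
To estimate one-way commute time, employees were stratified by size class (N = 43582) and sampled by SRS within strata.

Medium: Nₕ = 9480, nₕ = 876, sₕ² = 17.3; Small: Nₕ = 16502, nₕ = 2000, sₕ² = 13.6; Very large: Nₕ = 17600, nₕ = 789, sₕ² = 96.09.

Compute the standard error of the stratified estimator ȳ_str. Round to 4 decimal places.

Var(ȳ_str) = Σₕ Wₕ²(1 − fₕ)sₕ²/nₕ with Wₕ = Nₕ/N, N = 43582.
Medium: Wₕ = 0.21752099; term = 0.21752099²·(1 − 0.09240506)·17.3/876 = 8.4807922 × 10^-4.
Small: Wₕ = 0.37864256; term = 0.37864256²·(1 − 0.12119743)·13.6/2000 = 8.5675981 × 10^-4.
Very large: Wₕ = 0.40383645; term = 0.40383645²·(1 − 0.04482955)·96.09/789 = 0.018971125.
Sum = 0.020675964.
SE = √(0.020675964) = 0.1438.

0.1438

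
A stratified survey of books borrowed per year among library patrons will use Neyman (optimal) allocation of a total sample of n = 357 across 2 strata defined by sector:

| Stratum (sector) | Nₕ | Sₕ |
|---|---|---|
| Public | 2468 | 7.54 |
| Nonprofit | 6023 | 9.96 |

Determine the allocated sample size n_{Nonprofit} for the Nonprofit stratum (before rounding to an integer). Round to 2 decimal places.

272.48

Neyman allocation: nₕ = n·NₕSₕ / Σⱼ NⱼSⱼ.
Σ NⱼSⱼ = 2468·7.54 + 6023·9.96 = 78597.8.
n_{Nonprofit} = 357·6023·9.96 / 78597.8 = 272.48.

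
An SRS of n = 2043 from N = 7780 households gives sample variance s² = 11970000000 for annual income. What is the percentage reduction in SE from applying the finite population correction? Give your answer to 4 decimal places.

f = n/N = 2043/7780 = 0.26259640.
SE_no-fpc = √(s²/n) = 2420.5435; SE_fpc = √((1−f)s²/n) = 2078.5741.
Ratio = √(1−f) = 0.85872207. Reduction = 100·(1 − 0.85872207) = 14.1278%.

14.1278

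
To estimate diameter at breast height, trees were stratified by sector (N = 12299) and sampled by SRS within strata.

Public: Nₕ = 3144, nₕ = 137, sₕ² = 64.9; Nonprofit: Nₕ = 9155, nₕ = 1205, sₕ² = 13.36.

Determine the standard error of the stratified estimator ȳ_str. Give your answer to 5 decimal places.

0.18693

Var(ȳ_str) = Σₕ Wₕ²(1 − fₕ)sₕ²/nₕ with Wₕ = Nₕ/N, N = 12299.
Public: Wₕ = 0.25563054; term = 0.25563054²·(1 − 0.04357506)·64.9/137 = 0.029607415.
Nonprofit: Wₕ = 0.74436946; term = 0.74436946²·(1 − 0.13162206)·13.36/1205 = 0.0053346421.
Sum = 0.034942057.
SE = √(0.034942057) = 0.18693.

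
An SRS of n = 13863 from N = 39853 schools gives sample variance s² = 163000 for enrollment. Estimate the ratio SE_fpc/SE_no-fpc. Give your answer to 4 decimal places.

0.8076

f = n/N = 13863/39853 = 0.34785336.
SE_no-fpc = √(s²/n) = 3.4289819; SE_fpc = √((1−f)s²/n) = 2.7690948.
Ratio = √(1−f) = 0.80755597.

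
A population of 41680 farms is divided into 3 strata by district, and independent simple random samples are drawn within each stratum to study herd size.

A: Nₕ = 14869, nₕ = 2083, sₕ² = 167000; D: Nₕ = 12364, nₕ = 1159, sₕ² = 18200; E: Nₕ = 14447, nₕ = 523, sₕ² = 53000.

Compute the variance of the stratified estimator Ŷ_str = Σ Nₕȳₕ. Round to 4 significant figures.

3.780 × 10^10

Var(Ŷ_str) = Σₕ Nₕ²(1 − fₕ)sₕ²/nₕ.
A: 14869²·(1 − 2083/14869)·167000/2083 = 1.524206 × 10^10.
D: 12364²·(1 − 1159/12364)·18200/1159 = 2.1754986 × 10^9.
E: 14447²·(1 − 523/14447)·53000/523 = 2.0385242 × 10^10.
Sum = 3.7802801 × 10^10.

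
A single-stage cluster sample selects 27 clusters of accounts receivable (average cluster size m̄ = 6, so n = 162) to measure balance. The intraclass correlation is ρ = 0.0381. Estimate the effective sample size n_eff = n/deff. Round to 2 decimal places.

136.08

deff = 1 + (6 − 1)·0.0381 = 1 + 0.1905 = 1.1905.
n_eff = 162 / 1.1905 = 136.08.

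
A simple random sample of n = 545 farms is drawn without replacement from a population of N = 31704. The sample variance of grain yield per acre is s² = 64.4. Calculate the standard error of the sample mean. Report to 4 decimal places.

Under SRS without replacement, Var(ȳ) = (1 − f)·s²/n with f = n/N = 545/31704 = 0.01719026.
Var(ȳ) = (1 − 0.01719026)·64.4/545 = 0.98280974·0.11816514 = 0.11613385.
SE(ȳ) = √(0.11613385) = 0.3408.

0.3408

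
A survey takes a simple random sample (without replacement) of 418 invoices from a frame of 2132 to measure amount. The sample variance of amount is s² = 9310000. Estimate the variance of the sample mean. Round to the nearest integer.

17906

Under SRS without replacement, Var(ȳ) = (1 − f)·s²/n with f = n/N = 418/2132 = 0.19606004.
Var(ȳ) = (1 − 0.19606004)·9310000/418 = 0.80393996·22272.727 = 17905.936.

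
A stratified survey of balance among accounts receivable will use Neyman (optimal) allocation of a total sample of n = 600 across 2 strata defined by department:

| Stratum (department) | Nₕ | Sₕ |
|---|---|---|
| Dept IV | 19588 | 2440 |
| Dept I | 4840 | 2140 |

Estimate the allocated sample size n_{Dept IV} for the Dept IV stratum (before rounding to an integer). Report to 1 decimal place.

493.1

Neyman allocation: nₕ = n·NₕSₕ / Σⱼ NⱼSⱼ.
Σ NⱼSⱼ = 19588·2440 + 4840·2140 = 5.815232 × 10^7.
n_{Dept IV} = 600·19588·2440 / (5.815232 × 10^7) = 493.1.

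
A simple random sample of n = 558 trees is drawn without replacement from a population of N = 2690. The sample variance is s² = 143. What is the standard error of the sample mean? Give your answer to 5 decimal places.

0.45068

Under SRS without replacement, Var(ȳ) = (1 − f)·s²/n with f = n/N = 558/2690 = 0.20743494.
Var(ȳ) = (1 − 0.20743494)·143/558 = 0.79256506·0.2562724 = 0.20311255.
SE(ȳ) = √(0.20311255) = 0.45068.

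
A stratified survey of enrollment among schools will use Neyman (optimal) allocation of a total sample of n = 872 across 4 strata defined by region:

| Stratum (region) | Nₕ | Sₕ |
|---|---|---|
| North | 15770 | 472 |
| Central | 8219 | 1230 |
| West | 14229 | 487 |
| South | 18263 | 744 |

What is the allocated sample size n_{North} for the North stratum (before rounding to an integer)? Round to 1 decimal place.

Neyman allocation: nₕ = n·NₕSₕ / Σⱼ NⱼSⱼ.
Σ NⱼSⱼ = 15770·472 + 8219·1230 + 14229·487 + 18263·744 = 3.8070005 × 10^7.
n_{North} = 872·15770·472 / (3.8070005 × 10^7) = 170.5.

170.5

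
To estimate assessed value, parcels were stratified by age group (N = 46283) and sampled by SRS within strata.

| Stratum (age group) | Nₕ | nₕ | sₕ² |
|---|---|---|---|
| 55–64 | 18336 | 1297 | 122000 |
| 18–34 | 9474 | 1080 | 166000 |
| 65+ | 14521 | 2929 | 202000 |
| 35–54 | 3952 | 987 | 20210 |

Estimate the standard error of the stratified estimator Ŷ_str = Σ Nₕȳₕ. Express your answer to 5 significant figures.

231210

Var(Ŷ_str) = Σₕ Nₕ²(1 − fₕ)sₕ²/nₕ.
55–64: 18336²·(1 − 1297/18336)·122000/1297 = 2.93879 × 10^10.
18–34: 9474²·(1 − 1080/9474)·166000/1080 = 1.222325 × 10^10.
65+: 14521²·(1 − 2929/14521)·202000/2929 = 1.1608788 × 10^10.
35–54: 3952²·(1 − 987/3952)·20210/987 = 2.3993345 × 10^8.
Sum = 5.3459871 × 10^10.
SE = √(5.3459871 × 10^10) = 231210.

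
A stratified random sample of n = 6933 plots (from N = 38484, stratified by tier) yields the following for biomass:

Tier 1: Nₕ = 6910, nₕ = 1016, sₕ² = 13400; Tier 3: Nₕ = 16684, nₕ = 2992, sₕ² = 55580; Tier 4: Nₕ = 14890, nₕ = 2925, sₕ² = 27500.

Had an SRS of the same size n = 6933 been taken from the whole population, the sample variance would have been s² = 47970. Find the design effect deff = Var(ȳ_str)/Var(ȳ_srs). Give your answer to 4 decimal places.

Var(ȳ_str) = Σ Wₕ²(1−fₕ)sₕ²/nₕ with Wₕ = Nₕ/38484:
  Tier 1: (6910/38484)²·(1−1016/6910)·13400/1016 = 0.36269274
  Tier 3: (16684/38484)²·(1−2992/16684)·55580/2992 = 2.8652572
  Tier 4: (14890/38484)²·(1−2925/14890)·27500/2925 = 1.1309771
  → Var(ȳ_str) = 4.358927.
Var(ȳ_srs) = (1 − 6933/38484)·47970/6933 = 5.6725906.
deff = 4.358927 / 5.6725906 = 0.7684.

0.7684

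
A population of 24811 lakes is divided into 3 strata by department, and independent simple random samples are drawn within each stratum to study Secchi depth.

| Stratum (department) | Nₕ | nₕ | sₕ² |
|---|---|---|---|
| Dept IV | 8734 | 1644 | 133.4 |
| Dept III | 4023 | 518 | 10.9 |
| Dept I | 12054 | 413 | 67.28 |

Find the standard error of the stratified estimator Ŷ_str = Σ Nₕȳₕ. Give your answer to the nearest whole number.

5309

Var(Ŷ_str) = Σₕ Nₕ²(1 − fₕ)sₕ²/nₕ.
Dept IV: 8734²·(1 − 1644/8734)·133.4/1644 = 5.0247382 × 10^6.
Dept III: 4023²·(1 − 518/4023)·10.9/518 = 296711.78.
Dept I: 12054²·(1 − 413/12054)·67.28/413 = 2.2859009 × 10^7.
Sum = 2.8180459 × 10^7.
SE = √(2.8180459 × 10^7) = 5309.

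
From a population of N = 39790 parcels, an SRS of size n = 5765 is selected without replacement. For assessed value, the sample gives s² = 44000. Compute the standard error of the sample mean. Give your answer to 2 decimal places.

2.55

Under SRS without replacement, Var(ȳ) = (1 − f)·s²/n with f = n/N = 5765/39790 = 0.14488565.
Var(ȳ) = (1 − 0.14488565)·44000/5765 = 0.85511435·7.6322637 = 6.5264582.
SE(ȳ) = √(6.5264582) = 2.55.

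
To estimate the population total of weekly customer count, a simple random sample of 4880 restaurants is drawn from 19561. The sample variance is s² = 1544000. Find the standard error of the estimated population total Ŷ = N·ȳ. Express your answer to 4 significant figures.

Var(Ŷ) = N²·Var(ȳ) = N²·(1 − n/N)·s²/n.
f = 4880/19561 = 0.24947600; Var(ȳ) = 0.75052400·1544000/4880 = 237.46087.
Var(Ŷ) = 19561² · 237.46087 = 9.0860299 × 10^10.
SE(Ŷ) = √(9.0860299 × 10^10) = 301400.

301400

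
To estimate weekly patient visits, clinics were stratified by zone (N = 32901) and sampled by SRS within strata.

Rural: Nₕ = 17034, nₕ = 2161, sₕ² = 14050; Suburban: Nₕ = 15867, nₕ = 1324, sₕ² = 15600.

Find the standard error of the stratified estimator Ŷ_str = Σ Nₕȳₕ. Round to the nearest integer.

Var(Ŷ_str) = Σₕ Nₕ²(1 − fₕ)sₕ²/nₕ.
Rural: 17034²·(1 − 2161/17034)·14050/2161 = 1.6471638 × 10^9.
Suburban: 15867²·(1 − 1324/15867)·15600/1324 = 2.7188512 × 10^9.
Sum = 4.366015 × 10^9.
SE = √(4.366015 × 10^9) = 66076.

66076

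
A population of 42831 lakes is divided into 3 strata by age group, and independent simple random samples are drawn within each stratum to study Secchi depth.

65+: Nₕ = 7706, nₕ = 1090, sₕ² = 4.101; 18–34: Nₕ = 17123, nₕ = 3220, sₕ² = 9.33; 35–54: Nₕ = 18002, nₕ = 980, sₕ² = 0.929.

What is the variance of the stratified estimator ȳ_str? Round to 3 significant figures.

Var(ȳ_str) = Σₕ Wₕ²(1 − fₕ)sₕ²/nₕ with Wₕ = Nₕ/N, N = 42831.
65+: Wₕ = 0.17991642; term = 0.17991642²·(1 − 0.14144822)·4.101/1090 = 1.0456139 × 10^-4.
18–34: Wₕ = 0.39978053; term = 0.39978053²·(1 − 0.18805116)·9.33/3220 = 3.7600855 × 10^-4.
35–54: Wₕ = 0.42030305; term = 0.42030305²·(1 − 0.05443840)·0.929/980 = 1.5834507 × 10^-4.
Sum = 6.3891501 × 10^-4.

6.39 × 10^-4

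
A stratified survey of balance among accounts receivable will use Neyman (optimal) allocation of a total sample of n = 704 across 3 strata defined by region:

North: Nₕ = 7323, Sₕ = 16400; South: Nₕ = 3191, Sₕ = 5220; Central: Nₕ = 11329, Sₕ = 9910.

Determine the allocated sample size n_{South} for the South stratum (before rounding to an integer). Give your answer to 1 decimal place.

Neyman allocation: nₕ = n·NₕSₕ / Σⱼ NⱼSⱼ.
Σ NⱼSⱼ = 7323·16400 + 3191·5220 + 11329·9910 = 2.4902461 × 10^8.
n_{South} = 704·3191·5220 / (2.4902461 × 10^8) = 47.1.

47.1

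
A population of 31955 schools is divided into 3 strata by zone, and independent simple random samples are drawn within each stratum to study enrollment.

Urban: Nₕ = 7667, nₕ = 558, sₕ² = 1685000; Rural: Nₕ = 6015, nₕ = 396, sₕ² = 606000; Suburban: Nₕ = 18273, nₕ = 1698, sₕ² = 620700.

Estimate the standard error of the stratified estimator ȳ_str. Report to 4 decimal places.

Var(ȳ_str) = Σₕ Wₕ²(1 − fₕ)sₕ²/nₕ with Wₕ = Nₕ/N, N = 31955.
Urban: Wₕ = 0.23993115; term = 0.23993115²·(1 − 0.07277944)·1685000/558 = 161.18404.
Rural: Wₕ = 0.18823345; term = 0.18823345²·(1 − 0.06583541)·606000/396 = 50.65175.
Suburban: Wₕ = 0.57183539; term = 0.57183539²·(1 − 0.09292399)·620700/1698 = 108.42509.
Sum = 320.26088.
SE = √(320.26088) = 17.8958.

17.8958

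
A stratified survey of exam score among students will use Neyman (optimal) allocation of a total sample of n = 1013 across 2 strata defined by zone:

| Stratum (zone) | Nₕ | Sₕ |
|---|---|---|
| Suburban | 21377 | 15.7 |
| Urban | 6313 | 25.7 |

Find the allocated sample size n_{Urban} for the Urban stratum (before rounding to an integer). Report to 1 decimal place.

Neyman allocation: nₕ = n·NₕSₕ / Σⱼ NⱼSⱼ.
Σ NⱼSⱼ = 21377·15.7 + 6313·25.7 = 497863.
n_{Urban} = 1013·6313·25.7 / 497863 = 330.1.

330.1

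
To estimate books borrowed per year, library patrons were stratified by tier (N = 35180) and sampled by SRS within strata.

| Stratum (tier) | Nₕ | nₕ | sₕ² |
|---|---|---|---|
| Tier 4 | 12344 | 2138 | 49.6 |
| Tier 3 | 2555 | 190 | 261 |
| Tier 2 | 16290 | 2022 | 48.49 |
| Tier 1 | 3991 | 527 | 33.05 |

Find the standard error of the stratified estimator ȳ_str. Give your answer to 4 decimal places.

Var(ȳ_str) = Σₕ Wₕ²(1 − fₕ)sₕ²/nₕ with Wₕ = Nₕ/N, N = 35180.
Tier 4: Wₕ = 0.35088118; term = 0.35088118²·(1 − 0.17320156)·49.6/2138 = 0.0023615317.
Tier 3: Wₕ = 0.07262649; term = 0.07262649²·(1 − 0.07436399)·261/190 = 0.0067068298.
Tier 2: Wₕ = 0.46304719; term = 0.46304719²·(1 − 0.12412523)·48.49/2022 = 0.0045036388.
Tier 1: Wₕ = 0.11344514; term = 0.11344514²·(1 − 0.13204711)·33.05/527 = 7.0053331 × 10^-4.
Sum = 0.014272534.
SE = √(0.014272534) = 0.1195.

0.1195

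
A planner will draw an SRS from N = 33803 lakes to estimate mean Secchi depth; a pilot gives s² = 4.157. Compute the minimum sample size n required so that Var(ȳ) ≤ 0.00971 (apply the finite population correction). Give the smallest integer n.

423

Without fpc, n₀ = s²/D = 4.157/0.00971 = 428.1153.
With fpc, (1 − n/N)·s²/n ≤ D requires n ≥ n₀/(1 + n₀/N) = 428.1153/(1 + 428.1153/33803) = 422.7610.
Rounding up, n = 423.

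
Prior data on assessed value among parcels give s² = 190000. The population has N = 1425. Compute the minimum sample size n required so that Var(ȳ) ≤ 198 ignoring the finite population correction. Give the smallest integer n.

960

Without fpc, n₀ = s²/D = 190000/198 = 959.5960.
Rounding up, n = 960.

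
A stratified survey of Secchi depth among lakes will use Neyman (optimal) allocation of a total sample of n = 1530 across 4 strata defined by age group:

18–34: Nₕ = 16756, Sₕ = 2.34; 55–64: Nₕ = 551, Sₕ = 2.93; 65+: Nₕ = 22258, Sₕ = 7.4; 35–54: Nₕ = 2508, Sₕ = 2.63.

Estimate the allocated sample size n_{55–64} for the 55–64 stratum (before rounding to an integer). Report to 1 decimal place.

11.6

Neyman allocation: nₕ = n·NₕSₕ / Σⱼ NⱼSⱼ.
Σ NⱼSⱼ = 16756·2.34 + 551·2.93 + 22258·7.4 + 2508·2.63 = 212128.71.
n_{55–64} = 1530·551·2.93 / 212128.71 = 11.6.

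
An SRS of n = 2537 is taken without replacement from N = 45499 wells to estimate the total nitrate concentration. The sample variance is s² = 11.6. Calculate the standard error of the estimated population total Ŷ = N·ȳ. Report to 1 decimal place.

Var(Ŷ) = N²·Var(ȳ) = N²·(1 − n/N)·s²/n.
f = 2537/45499 = 0.05575947; Var(ȳ) = 0.94424053·11.6/2537 = 0.0043173789.
Var(Ŷ) = 45499² · 0.0043173789 = 8.9376608 × 10^6.
SE(Ŷ) = √(8.9376608 × 10^6) = 2989.6.

2989.6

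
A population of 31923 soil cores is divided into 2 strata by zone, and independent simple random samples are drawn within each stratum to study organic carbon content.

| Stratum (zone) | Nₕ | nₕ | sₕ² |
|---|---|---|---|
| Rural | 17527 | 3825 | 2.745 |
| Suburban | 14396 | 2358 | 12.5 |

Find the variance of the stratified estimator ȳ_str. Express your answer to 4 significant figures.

0.001071

Var(ȳ_str) = Σₕ Wₕ²(1 − fₕ)sₕ²/nₕ with Wₕ = Nₕ/N, N = 31923.
Rural: Wₕ = 0.54903988; term = 0.54903988²·(1 − 0.21823472)·2.745/3825 = 1.6912004 × 10^-4.
Suburban: Wₕ = 0.45096012; term = 0.45096012²·(1 − 0.16379550)·12.5/2358 = 9.0147771 × 10^-4.
Sum = 0.0010705978.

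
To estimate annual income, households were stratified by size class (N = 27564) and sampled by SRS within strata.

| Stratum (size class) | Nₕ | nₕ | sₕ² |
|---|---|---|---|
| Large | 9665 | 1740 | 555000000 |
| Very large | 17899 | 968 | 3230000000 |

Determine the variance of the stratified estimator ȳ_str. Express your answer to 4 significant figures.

Var(ȳ_str) = Σₕ Wₕ²(1 − fₕ)sₕ²/nₕ with Wₕ = Nₕ/N, N = 27564.
Large: Wₕ = 0.35063851; term = 0.35063851²·(1 − 0.18003104)·555000000/1740 = 32155.879.
Very large: Wₕ = 0.64936149; term = 0.64936149²·(1 − 0.05408123)·3230000000/968 = 1.3309265 × 10^6.
Sum = 1.3630824 × 10^6.

1.363 × 10^6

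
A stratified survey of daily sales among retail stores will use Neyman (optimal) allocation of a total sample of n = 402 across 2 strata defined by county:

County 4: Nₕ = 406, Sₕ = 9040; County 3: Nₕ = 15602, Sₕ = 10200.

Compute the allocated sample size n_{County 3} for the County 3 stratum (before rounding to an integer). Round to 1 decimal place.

392.9

Neyman allocation: nₕ = n·NₕSₕ / Σⱼ NⱼSⱼ.
Σ NⱼSⱼ = 406·9040 + 15602·10200 = 1.6281064 × 10^8.
n_{County 3} = 402·15602·10200 / (1.6281064 × 10^8) = 392.9.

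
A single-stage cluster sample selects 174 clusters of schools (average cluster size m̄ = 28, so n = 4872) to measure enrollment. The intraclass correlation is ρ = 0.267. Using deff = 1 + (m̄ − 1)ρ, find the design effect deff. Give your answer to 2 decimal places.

deff = 1 + (28 − 1)·0.267 = 1 + 7.209 = 8.209.

8.21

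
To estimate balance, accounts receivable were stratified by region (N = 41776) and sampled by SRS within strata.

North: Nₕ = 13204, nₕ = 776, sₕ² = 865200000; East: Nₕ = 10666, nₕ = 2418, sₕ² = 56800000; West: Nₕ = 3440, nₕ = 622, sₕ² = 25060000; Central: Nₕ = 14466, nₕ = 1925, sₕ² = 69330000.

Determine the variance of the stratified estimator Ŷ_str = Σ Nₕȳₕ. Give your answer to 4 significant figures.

Var(Ŷ_str) = Σₕ Nₕ²(1 − fₕ)sₕ²/nₕ.
North: 13204²·(1 − 776/13204)·865200000/776 = 1.8296227 × 10^14.
East: 10666²·(1 − 2418/10666)·56800000/2418 = 2.0665326 × 10^12.
West: 3440²·(1 − 622/3440)·25060000/622 = 3.9056211 × 10^11.
Central: 14466²·(1 − 1925/14466)·69330000/1925 = 6.5338791 × 10^12.
Sum = 1.9195324 × 10^14.

1.920 × 10^14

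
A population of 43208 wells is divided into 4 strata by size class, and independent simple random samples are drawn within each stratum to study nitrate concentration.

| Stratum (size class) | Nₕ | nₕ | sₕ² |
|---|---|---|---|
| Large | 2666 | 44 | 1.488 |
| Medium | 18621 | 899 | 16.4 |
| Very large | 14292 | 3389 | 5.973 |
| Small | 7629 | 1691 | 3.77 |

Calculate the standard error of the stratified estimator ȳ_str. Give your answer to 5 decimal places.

0.05960

Var(ȳ_str) = Σₕ Wₕ²(1 − fₕ)sₕ²/nₕ with Wₕ = Nₕ/N, N = 43208.
Large: Wₕ = 0.06170154; term = 0.06170154²·(1 − 0.01650413)·1.488/44 = 1.2662363 × 10^-4.
Medium: Wₕ = 0.43096186; term = 0.43096186²·(1 − 0.04827882)·16.4/899 = 0.0032245682.
Very large: Wₕ = 0.33077208; term = 0.33077208²·(1 − 0.23712566)·5.973/3389 = 1.4710642 × 10^-4.
Small: Wₕ = 0.17656453; term = 0.17656453²·(1 − 0.22165421)·3.77/1691 = 5.4097503 × 10^-5.
Sum = 0.0035523958.
SE = √(0.0035523958) = 0.05960.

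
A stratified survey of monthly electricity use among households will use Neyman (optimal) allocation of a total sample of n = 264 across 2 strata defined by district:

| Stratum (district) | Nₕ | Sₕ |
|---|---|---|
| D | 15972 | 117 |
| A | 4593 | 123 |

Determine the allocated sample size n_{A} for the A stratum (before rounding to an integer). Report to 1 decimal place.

61.3

Neyman allocation: nₕ = n·NₕSₕ / Σⱼ NⱼSⱼ.
Σ NⱼSⱼ = 15972·117 + 4593·123 = 2.433663 × 10^6.
n_{A} = 264·4593·123 / (2.433663 × 10^6) = 61.3.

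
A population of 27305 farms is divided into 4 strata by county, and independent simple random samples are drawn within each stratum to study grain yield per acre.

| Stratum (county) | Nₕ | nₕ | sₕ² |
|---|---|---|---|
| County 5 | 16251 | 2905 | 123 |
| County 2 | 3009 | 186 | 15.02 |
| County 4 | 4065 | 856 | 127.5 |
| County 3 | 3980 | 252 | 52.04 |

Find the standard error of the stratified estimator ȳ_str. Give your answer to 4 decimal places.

Var(ȳ_str) = Σₕ Wₕ²(1 − fₕ)sₕ²/nₕ with Wₕ = Nₕ/N, N = 27305.
County 5: Wₕ = 0.59516572; term = 0.59516572²·(1 − 0.17875823)·123/2905 = 0.012317025.
County 2: Wₕ = 0.11019960; term = 0.11019960²·(1 − 0.06181456)·15.02/186 = 9.2003785 × 10^-4.
County 4: Wₕ = 0.14887383; term = 0.14887383²·(1 − 0.21057811)·127.5/856 = 0.0026060475.
County 3: Wₕ = 0.14576085; term = 0.14576085²·(1 − 0.06331658)·52.04/252 = 0.0041097117.
Sum = 0.019952822.
SE = √(0.019952822) = 0.1413.

0.1413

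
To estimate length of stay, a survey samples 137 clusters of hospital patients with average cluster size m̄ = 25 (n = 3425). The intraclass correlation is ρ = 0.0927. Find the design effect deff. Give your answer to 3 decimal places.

3.225

deff = 1 + (25 − 1)·0.0927 = 1 + 2.2248 = 3.2248.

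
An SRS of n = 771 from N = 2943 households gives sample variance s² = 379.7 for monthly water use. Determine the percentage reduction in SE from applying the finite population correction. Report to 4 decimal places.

14.0918

f = n/N = 771/2943 = 0.26197757.
SE_no-fpc = √(s²/n) = 0.70176727; SE_fpc = √((1−f)s²/n) = 0.60287585.
Ratio = √(1−f) = 0.85908232. Reduction = 100·(1 − 0.85908232) = 14.0918%.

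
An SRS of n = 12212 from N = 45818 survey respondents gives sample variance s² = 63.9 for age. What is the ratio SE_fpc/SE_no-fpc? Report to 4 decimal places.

f = n/N = 12212/45818 = 0.26653280.
SE_no-fpc = √(s²/n) = 0.072336423; SE_fpc = √((1−f)s²/n) = 0.061950866.
Ratio = √(1−f) = 0.85642699.

0.8564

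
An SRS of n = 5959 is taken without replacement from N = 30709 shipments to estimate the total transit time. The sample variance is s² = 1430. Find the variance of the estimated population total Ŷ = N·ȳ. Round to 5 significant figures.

1.8239 × 10^8

Var(Ŷ) = N²·Var(ȳ) = N²·(1 − n/N)·s²/n.
f = 5959/30709 = 0.19404735; Var(ȳ) = 0.80595265·1430/5959 = 0.193407.
Var(Ŷ) = 30709² · 0.193407 = 1.8239106 × 10^8.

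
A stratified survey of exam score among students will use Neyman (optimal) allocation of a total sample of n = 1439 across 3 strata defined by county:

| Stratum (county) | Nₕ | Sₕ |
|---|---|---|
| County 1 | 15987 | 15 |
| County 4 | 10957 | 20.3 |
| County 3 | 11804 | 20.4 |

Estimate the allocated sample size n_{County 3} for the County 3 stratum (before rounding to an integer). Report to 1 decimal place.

Neyman allocation: nₕ = n·NₕSₕ / Σⱼ NⱼSⱼ.
Σ NⱼSⱼ = 15987·15 + 10957·20.3 + 11804·20.4 = 703033.7.
n_{County 3} = 1439·11804·20.4 / 703033.7 = 492.9.

492.9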